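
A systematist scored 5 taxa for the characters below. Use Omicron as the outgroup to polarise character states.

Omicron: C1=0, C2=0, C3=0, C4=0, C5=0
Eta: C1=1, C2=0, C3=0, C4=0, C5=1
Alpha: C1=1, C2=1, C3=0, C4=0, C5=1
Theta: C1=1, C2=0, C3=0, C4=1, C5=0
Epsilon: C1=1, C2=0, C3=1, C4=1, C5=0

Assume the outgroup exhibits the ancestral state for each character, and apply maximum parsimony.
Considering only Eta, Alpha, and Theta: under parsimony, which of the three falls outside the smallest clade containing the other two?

Theta

The outgroup has state '0' for every character, so '1' is the derived state throughout.
All ingroup taxa share the derived state '1' for C1; it defines the ingroup but does not resolve relationships within it.
C2: derived state '1' in Alpha only — an autapomorphy, so it tells us nothing about relationships among taxa.
C3 (derived state '1') is unique to Epsilon (autapomorphy; uninformative for grouping).
Only Epsilon and Theta show the derived state '1' for C4, supporting them as a clade.
C5 (derived state '1') is shared by Alpha and Eta — a synapomorphy uniting that clade.
Most parsimonious ingroup topology: ((Alpha,Eta),(Epsilon,Theta)).
Eta and Alpha share a more recent common ancestor with each other than either does with Theta, so Theta is the least closely related of the three.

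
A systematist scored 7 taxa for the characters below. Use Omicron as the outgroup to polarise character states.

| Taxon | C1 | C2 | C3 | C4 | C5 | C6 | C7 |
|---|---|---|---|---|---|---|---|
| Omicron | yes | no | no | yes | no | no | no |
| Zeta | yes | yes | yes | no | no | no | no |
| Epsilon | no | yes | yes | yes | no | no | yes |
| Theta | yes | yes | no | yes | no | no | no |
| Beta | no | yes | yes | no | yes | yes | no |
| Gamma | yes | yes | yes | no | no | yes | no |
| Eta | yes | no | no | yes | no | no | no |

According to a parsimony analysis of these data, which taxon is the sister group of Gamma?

Beta

Character polarity is set by the outgroup: the derived state is whichever differs from the outgroup's state, so for C1, C4 the derived state is 'no', and for the remaining characters it is 'yes'.
C1 groups Beta and Epsilon, which is incompatible with the clades supported by the remaining characters; treating it as convergent (homoplasy) costs fewer steps than any alternative tree.
C2: derived state 'yes' in Beta, Epsilon, Gamma, Theta, and Zeta only — synapomorphy for {Beta, Epsilon, Gamma, Theta, Zeta}.
C3 (derived state 'yes') is shared by Beta, Epsilon, Gamma, and Zeta — a synapomorphy uniting that clade.
Only Beta, Gamma, and Zeta show the derived state 'no' for C4, supporting them as a clade.
C5 (derived state 'yes') is unique to Beta (autapomorphy; uninformative for grouping).
C6 (derived state 'yes') is shared by Beta and Gamma — a synapomorphy uniting that clade.
C7: derived state 'yes' in Epsilon only — an autapomorphy, so it tells us nothing about relationships among taxa.
Most parsimonious ingroup topology: ((((Zeta,(Beta,Gamma)),Epsilon),Theta),Eta).
Gamma and Beta form a cherry on this tree, so they are sister taxa.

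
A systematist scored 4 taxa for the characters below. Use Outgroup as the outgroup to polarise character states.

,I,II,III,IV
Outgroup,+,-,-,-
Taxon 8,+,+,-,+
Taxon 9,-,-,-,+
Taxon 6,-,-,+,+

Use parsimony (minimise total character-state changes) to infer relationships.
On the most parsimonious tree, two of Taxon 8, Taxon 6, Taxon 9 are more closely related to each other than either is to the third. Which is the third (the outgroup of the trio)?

Taxon 8

Character polarity is set by the outgroup: the derived state is whichever differs from the outgroup's state, so for I the derived state is '-', and for the remaining characters it is '+'.
I: derived state '-' in Taxon 6 and Taxon 9 only — synapomorphy for {Taxon 6, Taxon 9}.
II (derived state '+') is unique to Taxon 8 (autapomorphy; uninformative for grouping).
III: derived state '+' in Taxon 6 only — an autapomorphy, so it tells us nothing about relationships among taxa.
IV (derived state '+') is shared by all ingroup taxa — unites the whole ingroup.
Most parsimonious ingroup topology: (Taxon 8,(Taxon 9,Taxon 6)).
Taxon 6 and Taxon 9 share a more recent common ancestor with each other than either does with Taxon 8, so Taxon 8 is the least closely related of the three.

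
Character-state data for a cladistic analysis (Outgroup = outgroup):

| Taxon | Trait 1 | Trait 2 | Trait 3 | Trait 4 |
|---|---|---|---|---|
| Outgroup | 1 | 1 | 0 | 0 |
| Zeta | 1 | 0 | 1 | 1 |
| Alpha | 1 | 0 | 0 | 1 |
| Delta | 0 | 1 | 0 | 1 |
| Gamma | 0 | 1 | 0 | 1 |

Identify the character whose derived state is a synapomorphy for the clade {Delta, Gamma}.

Trait 1

Character polarity is set by the outgroup: the derived state is whichever differs from the outgroup's state, so for Trait 1, Trait 2 the derived state is '0', and for the remaining characters it is '1'.
Trait 1 (derived state '0') is shared by Delta and Gamma — a synapomorphy uniting that clade.
Trait 2: derived state '0' in Alpha and Zeta only — synapomorphy for {Alpha, Zeta}.
Trait 3 (derived state '1') is unique to Zeta (autapomorphy; uninformative for grouping).
Trait 4 (derived state '1') is shared by all ingroup taxa — unites the whole ingroup.
Most parsimonious ingroup topology: ((Zeta,Alpha),(Delta,Gamma)).
The clade {Delta, Gamma} is supported by Trait 1: its derived state '0' occurs in exactly those taxa and in no other taxon (including the outgroup).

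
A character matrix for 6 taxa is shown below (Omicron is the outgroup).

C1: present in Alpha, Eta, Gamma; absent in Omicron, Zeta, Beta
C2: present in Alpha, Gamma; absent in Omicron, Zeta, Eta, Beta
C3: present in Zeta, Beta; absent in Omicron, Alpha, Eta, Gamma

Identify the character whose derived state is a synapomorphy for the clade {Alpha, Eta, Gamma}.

C1

The outgroup has state 'absent' for every character, so 'present' is the derived state throughout.
C1: derived state 'present' in Alpha, Eta, and Gamma only — synapomorphy for {Alpha, Eta, Gamma}.
Only Alpha and Gamma show the derived state 'present' for C2, supporting them as a clade.
C3: derived state 'present' in Beta and Zeta only — synapomorphy for {Beta, Zeta}.
Most parsimonious ingroup topology: (((Alpha,Gamma),Eta),(Zeta,Beta)).
The clade {Alpha, Eta, Gamma} is supported by C1: its derived state 'present' occurs in exactly those taxa and in no other taxon (including the outgroup).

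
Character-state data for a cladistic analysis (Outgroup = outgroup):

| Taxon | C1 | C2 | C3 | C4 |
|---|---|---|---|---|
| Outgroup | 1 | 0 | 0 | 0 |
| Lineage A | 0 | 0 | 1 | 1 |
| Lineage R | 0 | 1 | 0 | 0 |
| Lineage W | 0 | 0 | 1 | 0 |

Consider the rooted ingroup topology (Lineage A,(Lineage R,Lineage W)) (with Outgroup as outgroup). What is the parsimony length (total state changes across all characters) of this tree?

5

Map each character onto (Lineage A,(Lineage R,Lineage W)) (rooted by Outgroup) and count the minimum state changes it requires (Fitch parsimony):
C1: 1; C2: 1; C3: 2; C4: 1.
Total tree length = 5.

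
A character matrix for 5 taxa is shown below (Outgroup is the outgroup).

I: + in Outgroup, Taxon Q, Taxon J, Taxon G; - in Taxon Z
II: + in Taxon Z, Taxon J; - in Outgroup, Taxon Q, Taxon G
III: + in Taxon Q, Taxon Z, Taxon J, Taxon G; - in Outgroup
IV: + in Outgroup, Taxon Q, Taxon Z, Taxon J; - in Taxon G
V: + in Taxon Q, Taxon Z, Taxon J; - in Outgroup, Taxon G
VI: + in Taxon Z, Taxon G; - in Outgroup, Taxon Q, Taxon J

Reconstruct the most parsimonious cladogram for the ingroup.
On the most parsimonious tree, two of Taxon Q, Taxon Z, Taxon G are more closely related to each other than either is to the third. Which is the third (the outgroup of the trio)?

Character polarity is set by the outgroup: the derived state is whichever differs from the outgroup's state, so for I, IV the derived state is '-', and for the remaining characters it is '+'.
I: derived state '-' in Taxon Z only — an autapomorphy, so it tells us nothing about relationships among taxa.
II: derived state '+' in Taxon J and Taxon Z only — synapomorphy for {Taxon J, Taxon Z}.
All ingroup taxa share the derived state '+' for III; it defines the ingroup but does not resolve relationships within it.
IV (derived state '-') is unique to Taxon G (autapomorphy; uninformative for grouping).
V: derived state '+' in Taxon J, Taxon Q, and Taxon Z only — synapomorphy for {Taxon J, Taxon Q, Taxon Z}.
VI groups Taxon G and Taxon Z, which is incompatible with the clades supported by the remaining characters; treating it as convergent (homoplasy) costs fewer steps than any alternative tree.
Most parsimonious ingroup topology: ((Taxon Q,(Taxon Z,Taxon J)),Taxon G).
Taxon Q and Taxon Z share a more recent common ancestor with each other than either does with Taxon G, so Taxon G is the least closely related of the three.

Taxon G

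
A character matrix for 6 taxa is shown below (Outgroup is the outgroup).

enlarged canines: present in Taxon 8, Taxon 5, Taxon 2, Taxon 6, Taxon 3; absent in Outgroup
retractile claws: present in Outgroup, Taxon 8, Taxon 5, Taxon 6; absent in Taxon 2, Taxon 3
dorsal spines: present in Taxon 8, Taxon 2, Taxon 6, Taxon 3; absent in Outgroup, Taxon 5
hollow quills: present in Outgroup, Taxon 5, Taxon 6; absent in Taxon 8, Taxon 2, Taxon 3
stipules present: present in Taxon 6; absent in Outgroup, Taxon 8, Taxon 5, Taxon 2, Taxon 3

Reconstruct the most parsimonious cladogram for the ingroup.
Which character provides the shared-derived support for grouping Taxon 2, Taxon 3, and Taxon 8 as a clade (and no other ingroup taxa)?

Character polarity is set by the outgroup: the derived state is whichever differs from the outgroup's state, so for retractile claws, hollow quills the derived state is 'absent', and for the remaining characters it is 'present'.
enlarged canines (derived state 'present') is shared by all ingroup taxa — unites the whole ingroup.
retractile claws: derived state 'absent' in Taxon 2 and Taxon 3 only — synapomorphy for {Taxon 2, Taxon 3}.
Only Taxon 2, Taxon 3, Taxon 6, and Taxon 8 show the derived state 'present' for dorsal spines, supporting them as a clade.
hollow quills: derived state 'absent' in Taxon 2, Taxon 3, and Taxon 8 only — synapomorphy for {Taxon 2, Taxon 3, Taxon 8}.
stipules present (derived state 'present') is unique to Taxon 6 (autapomorphy; uninformative for grouping).
Most parsimonious ingroup topology: (((Taxon 8,(Taxon 2,Taxon 3)),Taxon 6),Taxon 5).
The clade {Taxon 2, Taxon 3, Taxon 8} is supported by hollow quills: its derived state 'absent' occurs in exactly those taxa and in no other taxon (including the outgroup).

hollow quills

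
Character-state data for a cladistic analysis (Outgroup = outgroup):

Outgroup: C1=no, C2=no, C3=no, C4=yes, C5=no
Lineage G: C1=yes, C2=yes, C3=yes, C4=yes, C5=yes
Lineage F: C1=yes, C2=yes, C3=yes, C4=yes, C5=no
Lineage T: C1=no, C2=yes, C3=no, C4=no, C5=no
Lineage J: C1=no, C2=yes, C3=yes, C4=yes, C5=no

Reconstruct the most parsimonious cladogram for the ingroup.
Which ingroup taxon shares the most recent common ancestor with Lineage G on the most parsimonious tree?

Lineage F

Character polarity is set by the outgroup: the derived state is whichever differs from the outgroup's state, so for C4 the derived state is 'no', and for the remaining characters it is 'yes'.
C1: derived state 'yes' in Lineage F and Lineage G only — synapomorphy for {Lineage F, Lineage G}.
C2 (derived state 'yes') is shared by all ingroup taxa — unites the whole ingroup.
C3: derived state 'yes' in Lineage F, Lineage G, and Lineage J only — synapomorphy for {Lineage F, Lineage G, Lineage J}.
C4: derived state 'no' in Lineage T only — an autapomorphy, so it tells us nothing about relationships among taxa.
C5: derived state 'yes' in Lineage G only — an autapomorphy, so it tells us nothing about relationships among taxa.
Most parsimonious ingroup topology: (((Lineage G,Lineage F),Lineage J),Lineage T).
Lineage G and Lineage F form a cherry on this tree, so they are sister taxa.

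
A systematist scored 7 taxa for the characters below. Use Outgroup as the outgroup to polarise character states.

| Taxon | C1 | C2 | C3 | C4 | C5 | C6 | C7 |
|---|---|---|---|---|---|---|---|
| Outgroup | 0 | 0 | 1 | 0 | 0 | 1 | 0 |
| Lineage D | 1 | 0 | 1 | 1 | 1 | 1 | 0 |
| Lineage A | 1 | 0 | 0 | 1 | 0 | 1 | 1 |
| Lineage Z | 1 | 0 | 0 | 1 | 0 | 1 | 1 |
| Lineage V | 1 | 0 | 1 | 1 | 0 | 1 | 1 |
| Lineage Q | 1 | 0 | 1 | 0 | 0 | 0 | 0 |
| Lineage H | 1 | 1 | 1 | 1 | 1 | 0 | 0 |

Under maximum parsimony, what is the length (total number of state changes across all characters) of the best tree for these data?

8

Character polarity is set by the outgroup: the derived state is whichever differs from the outgroup's state, so for C3, C6 the derived state is '0', and for the remaining characters it is '1'.
C1 (derived state '1') is shared by all ingroup taxa — unites the whole ingroup.
C2 (derived state '1') is unique to Lineage H (autapomorphy; uninformative for grouping).
Only Lineage A and Lineage Z show the derived state '0' for C3, supporting them as a clade.
C4 (derived state '1') is shared by Lineage A, Lineage D, Lineage H, Lineage V, and Lineage Z — a synapomorphy uniting that clade.
Only Lineage D and Lineage H show the derived state '1' for C5, supporting them as a clade.
C6 groups Lineage H and Lineage Q, which is incompatible with the clades supported by the remaining characters; treating it as convergent (homoplasy) costs fewer steps than any alternative tree.
C7 (derived state '1') is shared by Lineage A, Lineage V, and Lineage Z — a synapomorphy uniting that clade.
Most parsimonious ingroup topology: (((Lineage D,Lineage H),((Lineage A,Lineage Z),Lineage V)),Lineage Q).
Changes per character on this tree: C1: 1; C2: 1; C3: 1; C4: 1; C5: 1; C6: 2; C7: 1.
Total = 8.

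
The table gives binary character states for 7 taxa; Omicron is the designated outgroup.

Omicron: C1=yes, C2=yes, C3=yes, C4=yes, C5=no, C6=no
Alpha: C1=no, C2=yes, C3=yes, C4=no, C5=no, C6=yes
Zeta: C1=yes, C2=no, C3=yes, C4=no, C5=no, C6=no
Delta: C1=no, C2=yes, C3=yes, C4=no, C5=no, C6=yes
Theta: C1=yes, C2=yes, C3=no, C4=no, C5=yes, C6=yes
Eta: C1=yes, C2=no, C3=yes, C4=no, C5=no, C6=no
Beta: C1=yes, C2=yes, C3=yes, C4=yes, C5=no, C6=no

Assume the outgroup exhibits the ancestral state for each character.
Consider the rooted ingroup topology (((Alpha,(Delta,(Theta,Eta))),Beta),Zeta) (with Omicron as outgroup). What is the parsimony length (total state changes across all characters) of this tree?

10

Map each character onto (((Alpha,(Delta,(Theta,Eta))),Beta),Zeta) (rooted by Omicron) and count the minimum state changes it requires (Fitch parsimony):
C1: 2; C2: 2; C3: 1; C4: 2; C5: 1; C6: 2.
Total tree length = 10.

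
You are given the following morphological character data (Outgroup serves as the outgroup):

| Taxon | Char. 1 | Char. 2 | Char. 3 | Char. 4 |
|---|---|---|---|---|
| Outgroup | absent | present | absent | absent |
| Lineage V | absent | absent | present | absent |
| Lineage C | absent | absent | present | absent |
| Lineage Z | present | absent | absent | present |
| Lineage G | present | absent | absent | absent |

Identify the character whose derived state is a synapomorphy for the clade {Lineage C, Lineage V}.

Character polarity is set by the outgroup: the derived state is whichever differs from the outgroup's state, so for Char. 2 the derived state is 'absent', and for the remaining characters it is 'present'.
Char. 1 (derived state 'present') is shared by Lineage G and Lineage Z — a synapomorphy uniting that clade.
All ingroup taxa share the derived state 'absent' for Char. 2; it defines the ingroup but does not resolve relationships within it.
Only Lineage C and Lineage V show the derived state 'present' for Char. 3, supporting them as a clade.
Char. 4 (derived state 'present') is unique to Lineage Z (autapomorphy; uninformative for grouping).
Most parsimonious ingroup topology: ((Lineage V,Lineage C),(Lineage Z,Lineage G)).
The clade {Lineage C, Lineage V} is supported by Char. 3: its derived state 'present' occurs in exactly those taxa and in no other taxon (including the outgroup).

Char. 3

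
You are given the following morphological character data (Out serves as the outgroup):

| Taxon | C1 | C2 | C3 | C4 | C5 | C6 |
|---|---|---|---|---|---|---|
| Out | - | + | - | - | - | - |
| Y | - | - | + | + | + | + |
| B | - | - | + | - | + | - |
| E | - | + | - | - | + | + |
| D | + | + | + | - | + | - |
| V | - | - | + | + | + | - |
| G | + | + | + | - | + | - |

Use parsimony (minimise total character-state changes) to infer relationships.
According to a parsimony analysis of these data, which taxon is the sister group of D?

G

Character polarity is set by the outgroup: the derived state is whichever differs from the outgroup's state, so for C2 the derived state is '-', and for the remaining characters it is '+'.
C1 (derived state '+') is shared by D and G — a synapomorphy uniting that clade.
C2 (derived state '-') is shared by B, V, and Y — a synapomorphy uniting that clade.
Only B, D, G, V, and Y show the derived state '+' for C3, supporting them as a clade.
C4: derived state '+' in V and Y only — synapomorphy for {V, Y}.
All ingroup taxa share the derived state '+' for C5; it defines the ingroup but does not resolve relationships within it.
C6 groups E and Y, which is incompatible with the clades supported by the remaining characters; treating it as convergent (homoplasy) costs fewer steps than any alternative tree.
Most parsimonious ingroup topology: ((((Y,V),B),(D,G)),E).
D and G form a cherry on this tree, so they are sister taxa.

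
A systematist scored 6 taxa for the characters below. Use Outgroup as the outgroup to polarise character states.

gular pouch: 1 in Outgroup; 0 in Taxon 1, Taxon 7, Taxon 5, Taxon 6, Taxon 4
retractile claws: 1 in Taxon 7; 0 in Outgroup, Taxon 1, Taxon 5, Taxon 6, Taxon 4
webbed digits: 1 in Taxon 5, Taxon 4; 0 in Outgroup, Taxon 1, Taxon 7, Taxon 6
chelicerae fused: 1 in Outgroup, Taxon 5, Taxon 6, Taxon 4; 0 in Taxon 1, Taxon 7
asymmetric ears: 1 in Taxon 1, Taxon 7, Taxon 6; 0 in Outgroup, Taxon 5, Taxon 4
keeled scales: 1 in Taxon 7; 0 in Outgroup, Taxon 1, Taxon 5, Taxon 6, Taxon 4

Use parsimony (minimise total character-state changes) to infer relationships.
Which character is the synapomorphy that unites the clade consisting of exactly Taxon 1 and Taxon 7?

Character polarity is set by the outgroup: the derived state is whichever differs from the outgroup's state, so for gular pouch, chelicerae fused the derived state is '0', and for the remaining characters it is '1'.
All ingroup taxa share the derived state '0' for gular pouch; it defines the ingroup but does not resolve relationships within it.
retractile claws (derived state '1') is unique to Taxon 7 (autapomorphy; uninformative for grouping).
webbed digits: derived state '1' in Taxon 4 and Taxon 5 only — synapomorphy for {Taxon 4, Taxon 5}.
chelicerae fused (derived state '0') is shared by Taxon 1 and Taxon 7 — a synapomorphy uniting that clade.
asymmetric ears (derived state '1') is shared by Taxon 1, Taxon 6, and Taxon 7 — a synapomorphy uniting that clade.
keeled scales (derived state '1') is unique to Taxon 7 (autapomorphy; uninformative for grouping).
Most parsimonious ingroup topology: (((Taxon 1,Taxon 7),Taxon 6),(Taxon 5,Taxon 4)).
The clade {Taxon 1, Taxon 7} is supported by chelicerae fused: its derived state '0' occurs in exactly those taxa and in no other taxon (including the outgroup).

chelicerae fused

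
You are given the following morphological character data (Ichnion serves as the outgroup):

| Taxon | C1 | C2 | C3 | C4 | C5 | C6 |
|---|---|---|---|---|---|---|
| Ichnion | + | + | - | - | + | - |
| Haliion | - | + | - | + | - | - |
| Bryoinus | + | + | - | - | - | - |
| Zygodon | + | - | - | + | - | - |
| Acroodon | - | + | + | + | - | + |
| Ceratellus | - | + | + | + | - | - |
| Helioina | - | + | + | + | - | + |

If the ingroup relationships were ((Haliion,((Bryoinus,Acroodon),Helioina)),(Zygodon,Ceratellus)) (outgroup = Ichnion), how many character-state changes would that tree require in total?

Map each character onto ((Haliion,((Bryoinus,Acroodon),Helioina)),(Zygodon,Ceratellus)) (rooted by Ichnion) and count the minimum state changes it requires (Fitch parsimony):
C1: 3; C2: 1; C3: 3; C4: 2; C5: 1; C6: 2.
Total tree length = 12.

12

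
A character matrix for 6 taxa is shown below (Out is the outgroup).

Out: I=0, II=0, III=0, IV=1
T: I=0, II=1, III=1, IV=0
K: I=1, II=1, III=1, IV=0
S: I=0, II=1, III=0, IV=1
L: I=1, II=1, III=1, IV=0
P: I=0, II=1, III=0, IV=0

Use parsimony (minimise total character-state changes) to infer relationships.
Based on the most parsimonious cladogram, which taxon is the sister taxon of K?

Character polarity is set by the outgroup: the derived state is whichever differs from the outgroup's state, so for IV the derived state is '0', and for the remaining characters it is '1'.
Only K and L show the derived state '1' for I, supporting them as a clade.
All ingroup taxa share the derived state '1' for II; it defines the ingroup but does not resolve relationships within it.
III (derived state '1') is shared by K, L, and T — a synapomorphy uniting that clade.
Only K, L, P, and T show the derived state '0' for IV, supporting them as a clade.
Most parsimonious ingroup topology: (((T,(K,L)),P),S).
K and L form a cherry on this tree, so they are sister taxa.

L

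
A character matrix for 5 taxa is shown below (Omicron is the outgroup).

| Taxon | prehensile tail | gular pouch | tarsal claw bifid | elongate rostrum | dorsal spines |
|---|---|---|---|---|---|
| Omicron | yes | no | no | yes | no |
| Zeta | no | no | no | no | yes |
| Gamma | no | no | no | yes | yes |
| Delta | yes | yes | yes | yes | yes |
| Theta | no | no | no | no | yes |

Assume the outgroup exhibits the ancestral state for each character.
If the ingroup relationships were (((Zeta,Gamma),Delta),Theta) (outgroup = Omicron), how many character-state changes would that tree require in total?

Map each character onto (((Zeta,Gamma),Delta),Theta) (rooted by Omicron) and count the minimum state changes it requires (Fitch parsimony):
prehensile tail: 2; gular pouch: 1; tarsal claw bifid: 1; elongate rostrum: 2; dorsal spines: 1.
Total tree length = 7.

7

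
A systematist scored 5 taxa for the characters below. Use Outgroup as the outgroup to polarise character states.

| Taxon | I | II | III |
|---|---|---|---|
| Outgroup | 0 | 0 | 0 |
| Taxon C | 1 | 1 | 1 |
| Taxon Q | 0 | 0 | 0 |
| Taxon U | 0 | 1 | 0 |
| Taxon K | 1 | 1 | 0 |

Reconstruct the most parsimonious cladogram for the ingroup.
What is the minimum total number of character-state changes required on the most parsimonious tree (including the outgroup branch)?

The outgroup has state '0' for every character, so '1' is the derived state throughout.
I (derived state '1') is shared by Taxon C and Taxon K — a synapomorphy uniting that clade.
II (derived state '1') is shared by Taxon C, Taxon K, and Taxon U — a synapomorphy uniting that clade.
III: derived state '1' in Taxon C only — an autapomorphy, so it tells us nothing about relationships among taxa.
Most parsimonious ingroup topology: (((Taxon C,Taxon K),Taxon U),Taxon Q).
Changes per character on this tree: I: 1; II: 1; III: 1.
Total = 3.

3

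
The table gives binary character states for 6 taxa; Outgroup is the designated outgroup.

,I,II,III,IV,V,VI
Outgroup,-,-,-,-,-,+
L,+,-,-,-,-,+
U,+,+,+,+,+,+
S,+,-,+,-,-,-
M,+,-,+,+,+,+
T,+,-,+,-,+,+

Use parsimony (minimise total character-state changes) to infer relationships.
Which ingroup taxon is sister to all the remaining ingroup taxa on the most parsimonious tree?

L

Character polarity is set by the outgroup: the derived state is whichever differs from the outgroup's state, so for VI the derived state is '-', and for the remaining characters it is '+'.
I (derived state '+') is shared by all ingroup taxa — unites the whole ingroup.
II: derived state '+' in U only — an autapomorphy, so it tells us nothing about relationships among taxa.
III (derived state '+') is shared by M, S, T, and U — a synapomorphy uniting that clade.
IV: derived state '+' in M and U only — synapomorphy for {M, U}.
Only M, T, and U show the derived state '+' for V, supporting them as a clade.
VI: derived state '-' in S only — an autapomorphy, so it tells us nothing about relationships among taxa.
Most parsimonious ingroup topology: ((((U,M),T),S),L).
L is sister to the clade containing all other ingroup taxa, so it is the earliest-diverging (most basal) ingroup lineage.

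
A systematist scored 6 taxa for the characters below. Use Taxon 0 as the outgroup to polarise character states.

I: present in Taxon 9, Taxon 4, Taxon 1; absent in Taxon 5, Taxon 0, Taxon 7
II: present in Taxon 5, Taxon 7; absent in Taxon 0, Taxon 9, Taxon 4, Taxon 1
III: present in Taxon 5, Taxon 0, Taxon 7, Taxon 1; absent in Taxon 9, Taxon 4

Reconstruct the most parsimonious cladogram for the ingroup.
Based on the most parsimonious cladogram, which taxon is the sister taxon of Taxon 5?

Character polarity is set by the outgroup: the derived state is whichever differs from the outgroup's state, so for III the derived state is 'absent', and for the remaining characters it is 'present'.
I (derived state 'present') is shared by Taxon 1, Taxon 4, and Taxon 9 — a synapomorphy uniting that clade.
II (derived state 'present') is shared by Taxon 5 and Taxon 7 — a synapomorphy uniting that clade.
III: derived state 'absent' in Taxon 4 and Taxon 9 only — synapomorphy for {Taxon 4, Taxon 9}.
Most parsimonious ingroup topology: ((Taxon 5,Taxon 7),((Taxon 4,Taxon 9),Taxon 1)).
Taxon 5 and Taxon 7 form a cherry on this tree, so they are sister taxa.

Taxon 7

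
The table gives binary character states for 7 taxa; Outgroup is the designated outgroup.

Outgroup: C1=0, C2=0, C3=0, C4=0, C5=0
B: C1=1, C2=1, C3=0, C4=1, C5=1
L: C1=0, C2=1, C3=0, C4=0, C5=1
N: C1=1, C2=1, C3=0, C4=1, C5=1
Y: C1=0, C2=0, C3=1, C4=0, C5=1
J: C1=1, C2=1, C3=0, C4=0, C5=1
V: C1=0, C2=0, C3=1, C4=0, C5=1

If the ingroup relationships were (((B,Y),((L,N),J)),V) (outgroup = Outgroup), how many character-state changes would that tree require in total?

10

Map each character onto (((B,Y),((L,N),J)),V) (rooted by Outgroup) and count the minimum state changes it requires (Fitch parsimony):
C1: 3; C2: 2; C3: 2; C4: 2; C5: 1.
Total tree length = 10.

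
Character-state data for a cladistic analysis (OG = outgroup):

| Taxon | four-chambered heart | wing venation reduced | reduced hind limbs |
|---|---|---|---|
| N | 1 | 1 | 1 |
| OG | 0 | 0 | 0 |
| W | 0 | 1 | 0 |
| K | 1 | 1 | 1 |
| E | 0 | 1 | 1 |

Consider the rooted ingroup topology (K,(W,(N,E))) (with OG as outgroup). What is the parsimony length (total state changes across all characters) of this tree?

5

Map each character onto (K,(W,(N,E))) (rooted by OG) and count the minimum state changes it requires (Fitch parsimony):
four-chambered heart: 2; wing venation reduced: 1; reduced hind limbs: 2.
Total tree length = 5.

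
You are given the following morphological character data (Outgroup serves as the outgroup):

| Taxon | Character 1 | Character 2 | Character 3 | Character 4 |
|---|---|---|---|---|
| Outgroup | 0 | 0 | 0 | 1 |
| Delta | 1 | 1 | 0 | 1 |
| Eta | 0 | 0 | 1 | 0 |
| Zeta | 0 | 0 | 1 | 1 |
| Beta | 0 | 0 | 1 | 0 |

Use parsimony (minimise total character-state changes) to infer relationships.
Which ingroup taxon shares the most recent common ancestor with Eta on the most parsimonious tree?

Beta

Character polarity is set by the outgroup: the derived state is whichever differs from the outgroup's state, so for Character 4 the derived state is '0', and for the remaining characters it is '1'.
Character 1 (derived state '1') is unique to Delta (autapomorphy; uninformative for grouping).
Character 2 (derived state '1') is unique to Delta (autapomorphy; uninformative for grouping).
Character 3 (derived state '1') is shared by Beta, Eta, and Zeta — a synapomorphy uniting that clade.
Character 4: derived state '0' in Beta and Eta only — synapomorphy for {Beta, Eta}.
Most parsimonious ingroup topology: (Delta,((Eta,Beta),Zeta)).
Eta and Beta form a cherry on this tree, so they are sister taxa.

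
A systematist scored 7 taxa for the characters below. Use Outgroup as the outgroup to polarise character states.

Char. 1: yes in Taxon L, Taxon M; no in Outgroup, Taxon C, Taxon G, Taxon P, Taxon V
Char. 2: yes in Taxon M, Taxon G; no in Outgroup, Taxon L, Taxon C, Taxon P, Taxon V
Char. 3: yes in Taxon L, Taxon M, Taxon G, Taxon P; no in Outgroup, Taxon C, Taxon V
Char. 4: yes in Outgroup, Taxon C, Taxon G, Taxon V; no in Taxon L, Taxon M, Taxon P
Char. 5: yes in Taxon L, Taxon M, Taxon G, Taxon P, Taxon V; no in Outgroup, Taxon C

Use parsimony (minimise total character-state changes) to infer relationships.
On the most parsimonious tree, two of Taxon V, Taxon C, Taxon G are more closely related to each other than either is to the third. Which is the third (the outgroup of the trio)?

Character polarity is set by the outgroup: the derived state is whichever differs from the outgroup's state, so for Char. 4 the derived state is 'no', and for the remaining characters it is 'yes'.
Char. 1 (derived state 'yes') is shared by Taxon L and Taxon M — a synapomorphy uniting that clade.
Char. 2 groups Taxon G and Taxon M, which is incompatible with the clades supported by the remaining characters; treating it as convergent (homoplasy) costs fewer steps than any alternative tree.
Char. 3 (derived state 'yes') is shared by Taxon G, Taxon L, Taxon M, and Taxon P — a synapomorphy uniting that clade.
Char. 4: derived state 'no' in Taxon L, Taxon M, and Taxon P only — synapomorphy for {Taxon L, Taxon M, Taxon P}.
Char. 5: derived state 'yes' in Taxon G, Taxon L, Taxon M, Taxon P, and Taxon V only — synapomorphy for {Taxon G, Taxon L, Taxon M, Taxon P, Taxon V}.
Most parsimonious ingroup topology: (((((Taxon L,Taxon M),Taxon P),Taxon G),Taxon V),Taxon C).
Taxon V and Taxon G share a more recent common ancestor with each other than either does with Taxon C, so Taxon C is the least closely related of the three.

Taxon C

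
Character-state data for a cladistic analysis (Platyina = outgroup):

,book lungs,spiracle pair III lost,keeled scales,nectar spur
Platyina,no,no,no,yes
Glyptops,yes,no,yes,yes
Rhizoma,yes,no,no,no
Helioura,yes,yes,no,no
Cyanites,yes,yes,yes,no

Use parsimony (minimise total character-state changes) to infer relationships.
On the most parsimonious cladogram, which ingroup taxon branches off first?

Glyptops

Character polarity is set by the outgroup: the derived state is whichever differs from the outgroup's state, so for nectar spur the derived state is 'no', and for the remaining characters it is 'yes'.
All ingroup taxa share the derived state 'yes' for book lungs; it defines the ingroup but does not resolve relationships within it.
spiracle pair III lost: derived state 'yes' in Cyanites and Helioura only — synapomorphy for {Cyanites, Helioura}.
keeled scales (state 'yes') occurs in Cyanites and Glyptops but conflicts with the nesting implied by the other characters — most parsimoniously interpreted as homoplasy.
Only Cyanites, Helioura, and Rhizoma show the derived state 'no' for nectar spur, supporting them as a clade.
Most parsimonious ingroup topology: (Glyptops,(Rhizoma,(Helioura,Cyanites))).
Glyptops is sister to the clade containing all other ingroup taxa, so it is the earliest-diverging (most basal) ingroup lineage.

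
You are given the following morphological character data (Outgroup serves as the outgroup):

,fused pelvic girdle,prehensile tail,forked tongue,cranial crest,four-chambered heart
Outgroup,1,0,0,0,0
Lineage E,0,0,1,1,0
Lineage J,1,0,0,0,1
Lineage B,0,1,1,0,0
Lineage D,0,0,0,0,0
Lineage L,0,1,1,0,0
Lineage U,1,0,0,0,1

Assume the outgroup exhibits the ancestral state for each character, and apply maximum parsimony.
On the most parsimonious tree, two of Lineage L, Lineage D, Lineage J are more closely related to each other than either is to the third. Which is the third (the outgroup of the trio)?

Character polarity is set by the outgroup: the derived state is whichever differs from the outgroup's state, so for fused pelvic girdle the derived state is '0', and for the remaining characters it is '1'.
fused pelvic girdle (derived state '0') is shared by Lineage B, Lineage D, Lineage E, and Lineage L — a synapomorphy uniting that clade.
prehensile tail (derived state '1') is shared by Lineage B and Lineage L — a synapomorphy uniting that clade.
forked tongue: derived state '1' in Lineage B, Lineage E, and Lineage L only — synapomorphy for {Lineage B, Lineage E, Lineage L}.
cranial crest (derived state '1') is unique to Lineage E (autapomorphy; uninformative for grouping).
Only Lineage J and Lineage U show the derived state '1' for four-chambered heart, supporting them as a clade.
Most parsimonious ingroup topology: (((Lineage E,(Lineage B,Lineage L)),Lineage D),(Lineage J,Lineage U)).
Lineage L and Lineage D share a more recent common ancestor with each other than either does with Lineage J, so Lineage J is the least closely related of the three.

Lineage J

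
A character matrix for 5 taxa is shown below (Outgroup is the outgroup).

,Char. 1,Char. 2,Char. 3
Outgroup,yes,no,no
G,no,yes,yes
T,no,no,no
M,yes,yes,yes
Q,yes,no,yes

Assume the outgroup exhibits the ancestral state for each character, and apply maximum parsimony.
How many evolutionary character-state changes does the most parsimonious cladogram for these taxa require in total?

4

Character polarity is set by the outgroup: the derived state is whichever differs from the outgroup's state, so for Char. 1 the derived state is 'no', and for the remaining characters it is 'yes'.
Char. 1 groups G and T, which is incompatible with the clades supported by the remaining characters; treating it as convergent (homoplasy) costs fewer steps than any alternative tree.
Only G and M show the derived state 'yes' for Char. 2, supporting them as a clade.
Char. 3 (derived state 'yes') is shared by G, M, and Q — a synapomorphy uniting that clade.
Most parsimonious ingroup topology: (((G,M),Q),T).
Changes per character on this tree: Char. 1: 2; Char. 2: 1; Char. 3: 1.
Total = 4.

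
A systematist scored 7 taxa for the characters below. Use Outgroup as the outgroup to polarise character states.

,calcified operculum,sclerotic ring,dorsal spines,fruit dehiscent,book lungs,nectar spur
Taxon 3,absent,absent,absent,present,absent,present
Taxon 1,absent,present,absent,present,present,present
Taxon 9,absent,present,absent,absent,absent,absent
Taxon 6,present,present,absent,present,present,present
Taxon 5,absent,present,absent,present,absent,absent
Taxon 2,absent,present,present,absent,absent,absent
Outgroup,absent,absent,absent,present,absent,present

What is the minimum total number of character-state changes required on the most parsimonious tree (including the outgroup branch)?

6

Character polarity is set by the outgroup: the derived state is whichever differs from the outgroup's state, so for fruit dehiscent, nectar spur the derived state is 'absent', and for the remaining characters it is 'present'.
calcified operculum: derived state 'present' in Taxon 6 only — an autapomorphy, so it tells us nothing about relationships among taxa.
sclerotic ring (derived state 'present') is shared by Taxon 1, Taxon 2, Taxon 5, Taxon 6, and Taxon 9 — a synapomorphy uniting that clade.
dorsal spines (derived state 'present') is unique to Taxon 2 (autapomorphy; uninformative for grouping).
fruit dehiscent (derived state 'absent') is shared by Taxon 2 and Taxon 9 — a synapomorphy uniting that clade.
book lungs: derived state 'present' in Taxon 1 and Taxon 6 only — synapomorphy for {Taxon 1, Taxon 6}.
nectar spur (derived state 'absent') is shared by Taxon 2, Taxon 5, and Taxon 9 — a synapomorphy uniting that clade.
Most parsimonious ingroup topology: (Taxon 3,(((Taxon 9,Taxon 2),Taxon 5),(Taxon 1,Taxon 6))).
Changes per character on this tree: calcified operculum: 1; sclerotic ring: 1; dorsal spines: 1; fruit dehiscent: 1; book lungs: 1; nectar spur: 1.
Total = 6.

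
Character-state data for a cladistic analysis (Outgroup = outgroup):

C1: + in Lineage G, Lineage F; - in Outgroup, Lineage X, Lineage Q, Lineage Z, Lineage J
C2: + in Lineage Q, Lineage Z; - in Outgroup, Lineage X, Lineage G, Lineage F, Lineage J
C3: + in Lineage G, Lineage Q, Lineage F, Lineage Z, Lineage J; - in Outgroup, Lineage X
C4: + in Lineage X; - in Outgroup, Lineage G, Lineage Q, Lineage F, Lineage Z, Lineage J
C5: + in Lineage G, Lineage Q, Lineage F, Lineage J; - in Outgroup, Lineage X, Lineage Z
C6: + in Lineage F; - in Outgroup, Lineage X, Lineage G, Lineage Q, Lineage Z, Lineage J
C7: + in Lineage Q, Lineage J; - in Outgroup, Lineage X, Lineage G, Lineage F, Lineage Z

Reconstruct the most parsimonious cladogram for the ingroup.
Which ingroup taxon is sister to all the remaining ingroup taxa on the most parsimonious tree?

The outgroup has state '-' for every character, so '+' is the derived state throughout.
C1: derived state '+' in Lineage F and Lineage G only — synapomorphy for {Lineage F, Lineage G}.
C2 groups Lineage Q and Lineage Z, which is incompatible with the clades supported by the remaining characters; treating it as convergent (homoplasy) costs fewer steps than any alternative tree.
Only Lineage F, Lineage G, Lineage J, Lineage Q, and Lineage Z show the derived state '+' for C3, supporting them as a clade.
C4 (derived state '+') is unique to Lineage X (autapomorphy; uninformative for grouping).
C5 (derived state '+') is shared by Lineage F, Lineage G, Lineage J, and Lineage Q — a synapomorphy uniting that clade.
C6 (derived state '+') is unique to Lineage F (autapomorphy; uninformative for grouping).
C7: derived state '+' in Lineage J and Lineage Q only — synapomorphy for {Lineage J, Lineage Q}.
Most parsimonious ingroup topology: (Lineage X,(((Lineage G,Lineage F),(Lineage Q,Lineage J)),Lineage Z)).
Lineage X is sister to the clade containing all other ingroup taxa, so it is the earliest-diverging (most basal) ingroup lineage.

Lineage X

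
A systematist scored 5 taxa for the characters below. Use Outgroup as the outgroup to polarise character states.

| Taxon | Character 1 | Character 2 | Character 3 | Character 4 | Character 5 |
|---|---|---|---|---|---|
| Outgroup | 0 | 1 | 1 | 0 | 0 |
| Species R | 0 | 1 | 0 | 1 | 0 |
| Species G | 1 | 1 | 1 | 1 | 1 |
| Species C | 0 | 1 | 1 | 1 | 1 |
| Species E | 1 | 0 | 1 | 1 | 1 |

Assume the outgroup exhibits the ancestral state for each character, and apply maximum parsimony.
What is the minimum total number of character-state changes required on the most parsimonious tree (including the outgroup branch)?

5

Character polarity is set by the outgroup: the derived state is whichever differs from the outgroup's state, so for Character 2, Character 3 the derived state is '0', and for the remaining characters it is '1'.
Character 1 (derived state '1') is shared by Species E and Species G — a synapomorphy uniting that clade.
Character 2 (derived state '0') is unique to Species E (autapomorphy; uninformative for grouping).
Character 3 (derived state '0') is unique to Species R (autapomorphy; uninformative for grouping).
Character 4 (derived state '1') is shared by all ingroup taxa — unites the whole ingroup.
Character 5 (derived state '1') is shared by Species C, Species E, and Species G — a synapomorphy uniting that clade.
Most parsimonious ingroup topology: (Species R,((Species G,Species E),Species C)).
Changes per character on this tree: Character 1: 1; Character 2: 1; Character 3: 1; Character 4: 1; Character 5: 1.
Total = 5.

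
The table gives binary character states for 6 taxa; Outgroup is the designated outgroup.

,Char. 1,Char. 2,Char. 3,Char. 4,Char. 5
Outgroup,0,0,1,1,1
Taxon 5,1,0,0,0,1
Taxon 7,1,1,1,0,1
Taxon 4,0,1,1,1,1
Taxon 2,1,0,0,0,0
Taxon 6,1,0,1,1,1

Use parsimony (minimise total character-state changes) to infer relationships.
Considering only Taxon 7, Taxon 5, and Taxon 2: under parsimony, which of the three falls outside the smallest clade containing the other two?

Character polarity is set by the outgroup: the derived state is whichever differs from the outgroup's state, so for Char. 3, Char. 4, Char. 5 the derived state is '0', and for the remaining characters it is '1'.
Only Taxon 2, Taxon 5, Taxon 6, and Taxon 7 show the derived state '1' for Char. 1, supporting them as a clade.
Char. 2 groups Taxon 4 and Taxon 7, which is incompatible with the clades supported by the remaining characters; treating it as convergent (homoplasy) costs fewer steps than any alternative tree.
Char. 3 (derived state '0') is shared by Taxon 2 and Taxon 5 — a synapomorphy uniting that clade.
Char. 4 (derived state '0') is shared by Taxon 2, Taxon 5, and Taxon 7 — a synapomorphy uniting that clade.
Char. 5 (derived state '0') is unique to Taxon 2 (autapomorphy; uninformative for grouping).
Most parsimonious ingroup topology: ((((Taxon 5,Taxon 2),Taxon 7),Taxon 6),Taxon 4).
Taxon 5 and Taxon 2 share a more recent common ancestor with each other than either does with Taxon 7, so Taxon 7 is the least closely related of the three.

Taxon 7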